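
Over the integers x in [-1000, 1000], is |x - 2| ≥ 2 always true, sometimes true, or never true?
Holds at x = 0: LHS = |0 - 2| = |-2| = 2; 2 ≥ 2 — holds
Fails at x = 1: LHS = |1 - 2| = |-1| = 1; 1 ≥ 2 — FAILS
It is satisfied by some integers in the range but not all.

Answer: Sometimes true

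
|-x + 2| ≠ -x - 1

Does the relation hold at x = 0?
x = 0: LHS = |-0 + 2| = |2| = 2, RHS = -0 - 1 = -1; 2 ≠ -1 — holds

The relation is satisfied at x = 0.

Answer: Yes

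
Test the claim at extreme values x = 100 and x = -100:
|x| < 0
x = 100: LHS = |100| = 100; 100 < 0 — FAILS
x = -100: LHS = |-100| = 100; 100 < 0 — FAILS

Answer: No, fails for both x = 100 and x = -100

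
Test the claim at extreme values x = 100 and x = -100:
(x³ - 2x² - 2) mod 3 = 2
x = 100: LHS = (100³ - 2·100² - 2) mod 3 = 979998 mod 3 = 0; 0 = 2 — FAILS
x = -100: LHS = ((-100)³ - 2·(-100)² - 2) mod 3 = (-1020002) mod 3 = 1; 1 = 2 — FAILS

Answer: No, fails for both x = 100 and x = -100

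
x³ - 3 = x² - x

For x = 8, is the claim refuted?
Substitute x = 8 into the relation:
x = 8: LHS = 8³ - 3 = 509, RHS = 8² - 8 = 56; 509 = 56 — FAILS

Since the claim fails at x = 8, this value is a counterexample.

Answer: Yes, x = 8 is a counterexample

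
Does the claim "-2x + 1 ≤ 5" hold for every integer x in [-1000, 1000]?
The claim fails at x = -3:
x = -3: LHS = -2·(-3) + 1 = 7; 7 ≤ 5 — FAILS

Because a single integer refutes it, the statement is false.

Answer: False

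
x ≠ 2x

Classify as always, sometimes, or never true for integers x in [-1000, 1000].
Holds at x = 1: RHS = 2·1 = 2; 1 ≠ 2 — holds
Fails at x = 0: RHS = 2·0 = 0; 0 ≠ 0 — FAILS
It is satisfied by some integers in the range but not all.

Answer: Sometimes true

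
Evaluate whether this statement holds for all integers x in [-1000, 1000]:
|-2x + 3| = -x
The claim fails at x = 0:
x = 0: LHS = |-2·0 + 3| = |3| = 3, RHS = -0 = 0; 3 = 0 — FAILS

Because a single integer refutes it, the statement is false.

Answer: False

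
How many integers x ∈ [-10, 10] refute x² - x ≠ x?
Counterexamples in [-10, 10]: {0, 2}.

Counting them gives 2 values.

Answer: 2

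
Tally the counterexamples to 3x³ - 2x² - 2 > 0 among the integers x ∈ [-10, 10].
Counterexamples in [-10, 10]: {-10, -9, -8, -7, -6, -5, -4, -3, -2, -1, 0, 1}.

Counting them gives 12 values.

Answer: 12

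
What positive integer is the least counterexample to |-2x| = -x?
Testing positive integers:
x = 1: LHS = |-2·1| = |-2| = 2; 2 = -1 — FAILS  ← smallest positive counterexample

Answer: x = 1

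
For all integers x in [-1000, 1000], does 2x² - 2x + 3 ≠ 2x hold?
Over all integers in [-1000, 1000], LHS − RHS is always positive; it is smallest at x = 1, where it equals 1:
x = 1: LHS = 2·1² - 2·1 + 3 = 3, RHS = 2·1 = 2; 3 ≠ 2 — holds
At the ends of the range:
x = -1000: LHS = 2·(-1000)² - 2·(-1000) + 3 = 2002003, RHS = 2·(-1000) = -2000; 2002003 ≠ -2000 — holds
x = 1000: LHS = 2·1000² - 2·1000 + 3 = 1998003, RHS = 2·1000 = 2000; 1998003 ≠ 2000 — holds
Hence LHS − RHS is never 0, i.e. the two sides are never equal, so the relation holds for every integer in [-1000, 1000].

No counterexample exists.

Answer: True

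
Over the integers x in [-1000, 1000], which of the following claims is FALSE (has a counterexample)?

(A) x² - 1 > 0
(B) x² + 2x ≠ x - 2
(A) x = 0: LHS = 0² - 1 = -1; -1 > 0 — FAILS

(B) Over all integers in [-1000, 1000], LHS − RHS is always positive; it is smallest at x = 0, where it equals 2:
x = 0: LHS = 0² + 2·0 = 0, RHS = 0 - 2 = -2; 0 ≠ -2 — holds
At the ends of the range:
x = -1000: LHS = (-1000)² + 2·(-1000) = 998000, RHS = (-1000) - 2 = -1002; 998000 ≠ -1002 — holds
x = 1000: LHS = 1000² + 2·1000 = 1002000, RHS = 1000 - 2 = 998; 1002000 ≠ 998 — holds
Hence LHS − RHS is never 0, i.e. the two sides are never equal, so the relation holds for every integer in [-1000, 1000].

Only (A) has a counterexample.

Answer: A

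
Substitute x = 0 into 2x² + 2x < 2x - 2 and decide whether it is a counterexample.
Substitute x = 0 into the relation:
x = 0: LHS = 2·0² + 2·0 = 0, RHS = 2·0 - 2 = -2; 0 < -2 — FAILS

Since the claim fails at x = 0, this value is a counterexample.

Answer: Yes, x = 0 is a counterexample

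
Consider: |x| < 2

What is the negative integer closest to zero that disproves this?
Testing negative integers from -1 downward:
x = -1: LHS = |-1| = 1; 1 < 2 — holds
x = -2: LHS = |-2| = 2; 2 < 2 — FAILS  ← closest negative counterexample to 0

Answer: x = -2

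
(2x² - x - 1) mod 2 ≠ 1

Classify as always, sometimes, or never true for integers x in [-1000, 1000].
Holds at x = 1: LHS = (2·1² - 1 - 1) mod 2 = 0 mod 2 = 0; 0 ≠ 1 — holds
Fails at x = 0: LHS = (2·0² - 0 - 1) mod 2 = (-1) mod 2 = 1; 1 ≠ 1 — FAILS
It is satisfied by some integers in the range but not all.

Answer: Sometimes true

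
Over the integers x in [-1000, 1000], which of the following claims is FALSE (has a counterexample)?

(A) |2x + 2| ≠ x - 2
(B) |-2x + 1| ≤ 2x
(A) Over all integers in [-1000, 1000], LHS − RHS is always positive; it is smallest at x = -1, where it equals 3:
x = -1: LHS = |2·(-1) + 2| = |0| = 0, RHS = (-1) - 2 = -3; 0 ≠ -3 — holds
At the ends of the range:
x = -1000: LHS = |2·(-1000) + 2| = |-1998| = 1998, RHS = (-1000) - 2 = -1002; 1998 ≠ -1002 — holds
x = 1000: LHS = |2·1000 + 2| = |2002| = 2002, RHS = 1000 - 2 = 998; 2002 ≠ 998 — holds
Hence LHS − RHS is never 0, i.e. the two sides are never equal, so the relation holds for every integer in [-1000, 1000].

(B) x = 0: LHS = |-2·0 + 1| = |1| = 1, RHS = 2·0 = 0; 1 ≤ 0 — FAILS

Only (B) has a counterexample.

Answer: B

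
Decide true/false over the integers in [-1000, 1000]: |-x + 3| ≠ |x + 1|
The claim fails at x = 1:
x = 1: LHS = |-1 + 3| = |2| = 2, RHS = |1 + 1| = |2| = 2; 2 ≠ 2 — FAILS

Because a single integer refutes it, the statement is false.

Answer: False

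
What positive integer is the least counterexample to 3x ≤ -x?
Testing positive integers:
x = 1: LHS = 3·1 = 3; 3 ≤ -1 — FAILS  ← smallest positive counterexample

Answer: x = 1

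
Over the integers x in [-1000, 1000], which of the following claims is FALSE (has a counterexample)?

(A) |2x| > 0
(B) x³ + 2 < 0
(A) x = 0: LHS = |2·0| = |0| = 0; 0 > 0 — FAILS
(B) x = 0: LHS = 0³ + 2 = 2; 2 < 0 — FAILS

Answer: Both A and B are false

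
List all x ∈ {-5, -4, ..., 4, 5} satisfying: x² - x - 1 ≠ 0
Track d = LHS − RHS over the integers in [-5, 5]. Equality would need d = 0, but d changes sign only between consecutive integers, jumping over 0:
x = -1: LHS = (-1)² - (-1) - 1 = 1; 1 ≠ 0 — holds  (d = 1)
x = 0: LHS = 0² - 0 - 1 = -1; -1 ≠ 0 — holds  (d = -1)
x = 1: LHS = 1² - 1 - 1 = -1; -1 ≠ 0 — holds  (d = -1)
x = 2: LHS = 2² - 2 - 1 = 1; 1 ≠ 0 — holds  (d = 1)
Away from these crossings d keeps a constant sign, and checking every integer in [-5, 5] confirms d ≠ 0 throughout. Hence the two sides are never equal, so the relation holds for every integer in [-5, 5].

Answer: All integers in [-5, 5]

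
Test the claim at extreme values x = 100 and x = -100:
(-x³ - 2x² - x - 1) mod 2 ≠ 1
x = 100: LHS = (-100³ - 2·100² - 100 - 1) mod 2 = (-1020101) mod 2 = 1; 1 ≠ 1 — FAILS
x = -100: LHS = (-(-100)³ - 2·(-100)² - (-100) - 1) mod 2 = 980099 mod 2 = 1; 1 ≠ 1 — FAILS

Answer: No, fails for both x = 100 and x = -100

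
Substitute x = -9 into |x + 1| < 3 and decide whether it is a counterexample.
Substitute x = -9 into the relation:
x = -9: LHS = |(-9) + 1| = |-8| = 8; 8 < 3 — FAILS

Since the claim fails at x = -9, this value is a counterexample.

Answer: Yes, x = -9 is a counterexample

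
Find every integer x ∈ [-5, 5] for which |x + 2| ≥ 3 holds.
Holds for: {-5, 1, 2, 3, 4, 5}
Fails for: {-4, -3, -2, -1, 0}

Answer: {-5, 1, 2, 3, 4, 5}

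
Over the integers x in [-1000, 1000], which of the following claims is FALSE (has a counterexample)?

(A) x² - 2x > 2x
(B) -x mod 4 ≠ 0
(A) x = 0: LHS = 0² - 2·0 = 0, RHS = 2·0 = 0; 0 > 0 — FAILS
(B) x = 0: LHS = (-0) mod 4 = 0 mod 4 = 0; 0 ≠ 0 — FAILS

Answer: Both A and B are false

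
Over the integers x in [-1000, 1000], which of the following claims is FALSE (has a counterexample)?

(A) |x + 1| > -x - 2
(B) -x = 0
(A) Over all integers in [-1000, 1000], LHS − RHS is smallest at x = -1, where it equals 1:
x = -1: LHS = |(-1) + 1| = |0| = 0, RHS = -(-1) - 2 = -1; 0 > -1 — holds
At the ends of the range:
x = -1000: LHS = |(-1000) + 1| = |-999| = 999, RHS = -(-1000) - 2 = 998; 999 > 998 — holds
x = 1000: LHS = |1000 + 1| = |1001| = 1001, RHS = -1000 - 2 = -1002; 1001 > -1002 — holds
Hence LHS − RHS is never zero or negative, i.e. LHS > RHS throughout, so the relation holds for every integer in [-1000, 1000].

(B) x = 1: -1 = 0 — FAILS

Only (B) has a counterexample.

Answer: B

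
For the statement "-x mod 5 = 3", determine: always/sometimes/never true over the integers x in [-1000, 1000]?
Holds at x = 2: LHS = (-2) mod 5 = 3; 3 = 3 — holds
Fails at x = 0: LHS = (-0) mod 5 = 0 mod 5 = 0; 0 = 3 — FAILS
It is satisfied by some integers in the range but not all.

Answer: Sometimes true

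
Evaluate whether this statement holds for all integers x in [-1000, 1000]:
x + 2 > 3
The claim fails at x = 0:
x = 0: LHS = 0 + 2 = 2; 2 > 3 — FAILS

Because a single integer refutes it, the statement is false.

Answer: False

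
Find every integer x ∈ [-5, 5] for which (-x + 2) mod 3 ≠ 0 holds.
Holds for: {-5, -3, -2, 0, 1, 3, 4}
Fails for: {-4, -1, 2, 5}

Answer: {-5, -3, -2, 0, 1, 3, 4}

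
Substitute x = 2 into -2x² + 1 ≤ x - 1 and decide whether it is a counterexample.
Substitute x = 2 into the relation:
x = 2: LHS = -2·2² + 1 = -7, RHS = 2 - 1 = 1; -7 ≤ 1 — holds

The claim holds here, so x = 2 is not a counterexample. (A counterexample exists elsewhere, e.g. x = 0.)

Answer: No, x = 2 is not a counterexample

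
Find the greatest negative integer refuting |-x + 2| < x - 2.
Testing negative integers from -1 downward:
x = -1: LHS = |-(-1) + 2| = |3| = 3, RHS = (-1) - 2 = -3; 3 < -3 — FAILS  ← closest negative counterexample to 0

Answer: x = -1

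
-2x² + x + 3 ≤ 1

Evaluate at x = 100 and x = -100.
x = 100: LHS = -2·100² + 100 + 3 = -19897; -19897 ≤ 1 — holds
x = -100: LHS = -2·(-100)² + (-100) + 3 = -20097; -20097 ≤ 1 — holds

Answer: Yes, holds for both x = 100 and x = -100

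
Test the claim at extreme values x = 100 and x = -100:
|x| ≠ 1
x = 100: LHS = |100| = 100; 100 ≠ 1 — holds
x = -100: LHS = |-100| = 100; 100 ≠ 1 — holds

Answer: Yes, holds for both x = 100 and x = -100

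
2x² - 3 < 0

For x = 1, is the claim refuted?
Substitute x = 1 into the relation:
x = 1: LHS = 2·1² - 3 = -1; -1 < 0 — holds

The claim holds here, so x = 1 is not a counterexample. (A counterexample exists elsewhere, e.g. x = 2.)

Answer: No, x = 1 is not a counterexample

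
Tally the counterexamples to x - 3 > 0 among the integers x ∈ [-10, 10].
Counterexamples in [-10, 10]: {-10, -9, -8, -7, -6, -5, -4, -3, -2, -1, 0, 1, 2, 3}.

Counting them gives 14 values.

Answer: 14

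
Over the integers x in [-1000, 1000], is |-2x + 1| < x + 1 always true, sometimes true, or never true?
Holds at x = 1: LHS = |-2·1 + 1| = |-1| = 1, RHS = 1 + 1 = 2; 1 < 2 — holds
Fails at x = 0: LHS = |-2·0 + 1| = |1| = 1, RHS = 0 + 1 = 1; 1 < 1 — FAILS
It is satisfied by some integers in the range but not all.

Answer: Sometimes true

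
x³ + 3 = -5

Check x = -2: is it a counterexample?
Substitute x = -2 into the relation:
x = -2: LHS = (-2)³ + 3 = -5; -5 = -5 — holds

The claim holds here, so x = -2 is not a counterexample. (A counterexample exists elsewhere, e.g. x = 0.)

Answer: No, x = -2 is not a counterexample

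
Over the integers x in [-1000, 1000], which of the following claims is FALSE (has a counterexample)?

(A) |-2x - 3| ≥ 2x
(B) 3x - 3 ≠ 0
(A) Over all integers in [-1000, 1000], LHS − RHS is smallest at x = 0, where it equals 3:
x = 0: LHS = |-2·0 - 3| = |-3| = 3, RHS = 2·0 = 0; 3 ≥ 0 — holds
At the ends of the range:
x = -1000: LHS = |-2·(-1000) - 3| = |1997| = 1997, RHS = 2·(-1000) = -2000; 1997 ≥ -2000 — holds
x = 1000: LHS = |-2·1000 - 3| = |-2003| = 2003, RHS = 2·1000 = 2000; 2003 ≥ 2000 — holds
Hence LHS − RHS is never negative, i.e. LHS ≥ RHS throughout, so the relation holds for every integer in [-1000, 1000].

(B) x = 1: LHS = 3·1 - 3 = 0; 0 ≠ 0 — FAILS

Only (B) has a counterexample.

Answer: B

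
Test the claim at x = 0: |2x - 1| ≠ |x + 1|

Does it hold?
x = 0: LHS = |2·0 - 1| = |-1| = 1, RHS = |0 + 1| = |1| = 1; 1 ≠ 1 — FAILS

The relation fails at x = 0, so x = 0 is a counterexample.

Answer: No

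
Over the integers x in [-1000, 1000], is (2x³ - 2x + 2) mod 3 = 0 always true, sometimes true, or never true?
For a polynomial with integer coefficients, its value mod 3 depends only on x mod 3, so it suffices to check one representative of each residue class, x = 0, 1, 2:
x = 0: LHS = (2·0³ - 2·0 + 2) mod 3 = 2 mod 3 = 2; 2 = 0 — FAILS
x = 1: LHS = (2·1³ - 2·1 + 2) mod 3 = 2 mod 3 = 2; 2 = 0 — FAILS
x = 2: LHS = (2·2³ - 2·2 + 2) mod 3 = 14 mod 3 = 2; 2 = 0 — FAILS
The relation fails in every residue class, so the claimed relation (=) fails for every integer in [-1000, 1000].

No integer in the range satisfies it.

Answer: Never true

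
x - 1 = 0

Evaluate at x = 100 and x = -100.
x = 100: LHS = 100 - 1 = 99; 99 = 0 — FAILS
x = -100: LHS = (-100) - 1 = -101; -101 = 0 — FAILS

Answer: No, fails for both x = 100 and x = -100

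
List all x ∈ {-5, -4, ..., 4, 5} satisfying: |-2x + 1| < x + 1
Holds for: {1}
Fails for: {-5, -4, -3, -2, -1, 0, 2, 3, 4, 5}

Answer: {1}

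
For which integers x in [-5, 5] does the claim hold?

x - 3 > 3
Over all integers in [-5, 5], LHS − RHS is largest at x = 5, where it equals -1:
x = 5: LHS = 5 - 3 = 2; 2 > 3 — FAILS
At the ends of the range:
x = -5: LHS = (-5) - 3 = -8; -8 > 3 — FAILS
Hence LHS − RHS is never positive, i.e. LHS ≤ RHS throughout, so the claimed relation (>) fails for every integer in [-5, 5].

Answer: None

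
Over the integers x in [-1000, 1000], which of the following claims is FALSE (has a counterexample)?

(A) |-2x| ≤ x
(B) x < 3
(A) x = 1: LHS = |-2·1| = |-2| = 2; 2 ≤ 1 — FAILS
(B) x = 3: 3 < 3 — FAILS

Answer: Both A and B are false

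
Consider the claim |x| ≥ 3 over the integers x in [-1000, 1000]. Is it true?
The claim fails at x = 0:
x = 0: LHS = |0| = 0; 0 ≥ 3 — FAILS

Because a single integer refutes it, the statement is false.

Answer: False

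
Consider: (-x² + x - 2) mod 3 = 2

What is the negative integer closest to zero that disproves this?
Testing negative integers from -1 downward:
x = -1: LHS = (-(-1)² + (-1) - 2) mod 3 = (-4) mod 3 = 2; 2 = 2 — holds
x = -2: LHS = (-(-2)² + (-2) - 2) mod 3 = (-8) mod 3 = 1; 1 = 2 — FAILS  ← closest negative counterexample to 0

Answer: x = -2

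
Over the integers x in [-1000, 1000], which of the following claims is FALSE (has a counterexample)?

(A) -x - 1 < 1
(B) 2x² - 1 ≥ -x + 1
(A) x = -2: LHS = -(-2) - 1 = 1; 1 < 1 — FAILS
(B) x = 0: LHS = 2·0² - 1 = -1, RHS = -0 + 1 = 1; -1 ≥ 1 — FAILS

Answer: Both A and B are false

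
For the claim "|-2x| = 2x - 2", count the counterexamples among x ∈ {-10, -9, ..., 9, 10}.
Counterexamples in [-10, 10]: {-10, -9, -8, -7, -6, -5, -4, -3, -2, -1, 0, 1, 2, 3, 4, 5, 6, 7, 8, 9, 10}.

Counting them gives 21 values.

Answer: 21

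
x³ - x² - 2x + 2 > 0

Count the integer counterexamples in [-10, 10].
Counterexamples in [-10, 10]: {-10, -9, -8, -7, -6, -5, -4, -3, -2, 1}.

Counting them gives 10 values.

Answer: 10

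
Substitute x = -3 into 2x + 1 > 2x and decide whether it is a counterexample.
Substitute x = -3 into the relation:
x = -3: LHS = 2·(-3) + 1 = -5, RHS = 2·(-3) = -6; -5 > -6 — holds

The relation holds at x = -3, so it is not a counterexample.

Answer: No, x = -3 is not a counterexample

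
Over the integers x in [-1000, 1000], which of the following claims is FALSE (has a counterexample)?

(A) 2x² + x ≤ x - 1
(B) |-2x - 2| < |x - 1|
(A) x = 0: LHS = 2·0² + 0 = 0, RHS = 0 - 1 = -1; 0 ≤ -1 — FAILS
(B) x = 0: LHS = |-2·0 - 2| = |-2| = 2, RHS = |0 - 1| = |-1| = 1; 2 < 1 — FAILS

Answer: Both A and B are false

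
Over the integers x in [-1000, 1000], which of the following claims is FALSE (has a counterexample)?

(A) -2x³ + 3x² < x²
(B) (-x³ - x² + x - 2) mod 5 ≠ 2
(A) x = 0: LHS = -2·0³ + 3·0² = 0, RHS = 0² = 0; 0 < 0 — FAILS
(B) x = 1: LHS = (-1³ - 1² + 1 - 2) mod 5 = (-3) mod 5 = 2; 2 ≠ 2 — FAILS

Answer: Both A and B are false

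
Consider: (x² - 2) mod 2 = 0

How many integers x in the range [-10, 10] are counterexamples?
Counterexamples in [-10, 10]: {-9, -7, -5, -3, -1, 1, 3, 5, 7, 9}.

Counting them gives 10 values.

Answer: 10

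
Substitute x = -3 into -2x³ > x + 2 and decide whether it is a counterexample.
Substitute x = -3 into the relation:
x = -3: LHS = -2·(-3)³ = 54, RHS = (-3) + 2 = -1; 54 > -1 — holds

The claim holds here, so x = -3 is not a counterexample. (A counterexample exists elsewhere, e.g. x = 0.)

Answer: No, x = -3 is not a counterexample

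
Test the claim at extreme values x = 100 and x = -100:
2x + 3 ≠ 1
x = 100: LHS = 2·100 + 3 = 203; 203 ≠ 1 — holds
x = -100: LHS = 2·(-100) + 3 = -197; -197 ≠ 1 — holds

Answer: Yes, holds for both x = 100 and x = -100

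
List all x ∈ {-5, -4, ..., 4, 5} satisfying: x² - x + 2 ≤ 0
Over all integers in [-5, 5], LHS − RHS is smallest at x = 0, where it equals 2:
x = 0: LHS = 0² - 0 + 2 = 2; 2 ≤ 0 — FAILS
At the ends of the range:
x = -5: LHS = (-5)² - (-5) + 2 = 32; 32 ≤ 0 — FAILS
x = 5: LHS = 5² - 5 + 2 = 22; 22 ≤ 0 — FAILS
Hence LHS − RHS is never zero or negative, i.e. LHS > RHS throughout, so the claimed relation (≤) fails for every integer in [-5, 5].

Answer: None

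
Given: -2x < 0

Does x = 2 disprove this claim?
Substitute x = 2 into the relation:
x = 2: LHS = -2·2 = -4; -4 < 0 — holds

The claim holds here, so x = 2 is not a counterexample. (A counterexample exists elsewhere, e.g. x = 0.)

Answer: No, x = 2 is not a counterexample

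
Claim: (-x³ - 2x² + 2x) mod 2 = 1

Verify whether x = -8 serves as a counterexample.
Substitute x = -8 into the relation:
x = -8: LHS = (-(-8)³ - 2·(-8)² + 2·(-8)) mod 2 = 368 mod 2 = 0; 0 = 1 — FAILS

Since the claim fails at x = -8, this value is a counterexample.

Answer: Yes, x = -8 is a counterexample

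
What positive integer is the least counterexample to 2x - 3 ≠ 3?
Testing positive integers:
x = 1: LHS = 2·1 - 3 = -1; -1 ≠ 3 — holds
x = 2: LHS = 2·2 - 3 = 1; 1 ≠ 3 — holds
x = 3: LHS = 2·3 - 3 = 3; 3 ≠ 3 — FAILS  ← smallest positive counterexample

Answer: x = 3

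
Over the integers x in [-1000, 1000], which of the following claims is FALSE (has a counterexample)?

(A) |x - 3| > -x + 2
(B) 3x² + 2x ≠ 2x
(A) Over all integers in [-1000, 1000], LHS − RHS is smallest at x = 0, where it equals 1:
x = 0: LHS = |0 - 3| = |-3| = 3, RHS = -0 + 2 = 2; 3 > 2 — holds
At the ends of the range:
x = -1000: LHS = |(-1000) - 3| = |-1003| = 1003, RHS = -(-1000) + 2 = 1002; 1003 > 1002 — holds
x = 1000: LHS = |1000 - 3| = |997| = 997, RHS = -1000 + 2 = -998; 997 > -998 — holds
Hence LHS − RHS is never zero or negative, i.e. LHS > RHS throughout, so the relation holds for every integer in [-1000, 1000].

(B) x = 0: LHS = 3·0² + 2·0 = 0, RHS = 2·0 = 0; 0 ≠ 0 — FAILS

Only (B) has a counterexample.

Answer: B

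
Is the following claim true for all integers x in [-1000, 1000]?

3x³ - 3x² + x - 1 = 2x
The claim fails at x = 0:
x = 0: LHS = 3·0³ - 3·0² + 0 - 1 = -1, RHS = 2·0 = 0; -1 = 0 — FAILS

Because a single integer refutes it, the statement is false.

Answer: False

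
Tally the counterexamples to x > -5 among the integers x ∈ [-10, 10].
Counterexamples in [-10, 10]: {-10, -9, -8, -7, -6, -5}.

Counting them gives 6 values.

Answer: 6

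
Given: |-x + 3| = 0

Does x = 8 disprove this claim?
Substitute x = 8 into the relation:
x = 8: LHS = |-8 + 3| = |-5| = 5; 5 = 0 — FAILS

Since the claim fails at x = 8, this value is a counterexample.

Answer: Yes, x = 8 is a counterexample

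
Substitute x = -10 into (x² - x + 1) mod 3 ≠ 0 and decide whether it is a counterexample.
Substitute x = -10 into the relation:
x = -10: LHS = ((-10)² - (-10) + 1) mod 3 = 111 mod 3 = 0; 0 ≠ 0 — FAILS

Since the claim fails at x = -10, this value is a counterexample.

Answer: Yes, x = -10 is a counterexample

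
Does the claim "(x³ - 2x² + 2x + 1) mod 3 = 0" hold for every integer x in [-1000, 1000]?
The claim fails at x = 0:
x = 0: LHS = (0³ - 2·0² + 2·0 + 1) mod 3 = 1 mod 3 = 1; 1 = 0 — FAILS

Because a single integer refutes it, the statement is false.

Answer: False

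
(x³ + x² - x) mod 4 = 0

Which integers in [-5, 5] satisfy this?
Holds for: {-4, 0, 4}
Fails for: {-5, -3, -2, -1, 1, 2, 3, 5}

Answer: {-4, 0, 4}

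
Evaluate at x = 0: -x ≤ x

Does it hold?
x = 0: LHS = -0 = 0; 0 ≤ 0 — holds

The relation is satisfied at x = 0.

Answer: Yes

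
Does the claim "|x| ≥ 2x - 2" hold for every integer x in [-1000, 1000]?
The claim fails at x = 3:
x = 3: LHS = |3| = 3, RHS = 2·3 - 2 = 4; 3 ≥ 4 — FAILS

Because a single integer refutes it, the statement is false.

Answer: False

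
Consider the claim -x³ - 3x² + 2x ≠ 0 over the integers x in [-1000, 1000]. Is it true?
The claim fails at x = 0:
x = 0: LHS = -0³ - 3·0² + 2·0 = 0; 0 ≠ 0 — FAILS

Because a single integer refutes it, the statement is false.

Answer: False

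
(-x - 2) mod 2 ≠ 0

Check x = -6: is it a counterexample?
Substitute x = -6 into the relation:
x = -6: LHS = (-(-6) - 2) mod 2 = 4 mod 2 = 0; 0 ≠ 0 — FAILS

Since the claim fails at x = -6, this value is a counterexample.

Answer: Yes, x = -6 is a counterexample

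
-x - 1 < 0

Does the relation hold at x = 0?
x = 0: LHS = -0 - 1 = -1; -1 < 0 — holds

The relation is satisfied at x = 0.

Answer: Yes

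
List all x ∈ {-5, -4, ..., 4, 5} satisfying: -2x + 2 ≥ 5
Holds for: {-5, -4, -3, -2}
Fails for: {-1, 0, 1, 2, 3, 4, 5}

Answer: {-5, -4, -3, -2}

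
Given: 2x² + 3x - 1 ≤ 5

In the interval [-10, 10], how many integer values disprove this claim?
Counterexamples in [-10, 10]: {-10, -9, -8, -7, -6, -5, -4, -3, 2, 3, 4, 5, 6, 7, 8, 9, 10}.

Counting them gives 17 values.

Answer: 17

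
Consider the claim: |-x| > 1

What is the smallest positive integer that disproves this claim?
Testing positive integers:
x = 1: LHS = |-1| = 1; 1 > 1 — FAILS  ← smallest positive counterexample

Answer: x = 1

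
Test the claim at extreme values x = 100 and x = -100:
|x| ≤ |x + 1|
x = 100: LHS = |100| = 100, RHS = |100 + 1| = |101| = 101; 100 ≤ 101 — holds
x = -100: LHS = |-100| = 100, RHS = |(-100) + 1| = |-99| = 99; 100 ≤ 99 — FAILS

Answer: Partially: holds for x = 100, fails for x = -100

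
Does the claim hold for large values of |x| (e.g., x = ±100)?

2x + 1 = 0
x = 100: LHS = 2·100 + 1 = 201; 201 = 0 — FAILS
x = -100: LHS = 2·(-100) + 1 = -199; -199 = 0 — FAILS

Answer: No, fails for both x = 100 and x = -100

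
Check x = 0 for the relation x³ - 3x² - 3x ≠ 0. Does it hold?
x = 0: LHS = 0³ - 3·0² - 3·0 = 0; 0 ≠ 0 — FAILS

The relation fails at x = 0, so x = 0 is a counterexample.

Answer: No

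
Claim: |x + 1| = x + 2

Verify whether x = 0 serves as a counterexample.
Substitute x = 0 into the relation:
x = 0: LHS = |0 + 1| = |1| = 1, RHS = 0 + 2 = 2; 1 = 2 — FAILS

Since the claim fails at x = 0, this value is a counterexample.

Answer: Yes, x = 0 is a counterexample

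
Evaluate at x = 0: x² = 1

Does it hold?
x = 0: LHS = 0² = 0; 0 = 1 — FAILS

The relation fails at x = 0, so x = 0 is a counterexample.

Answer: No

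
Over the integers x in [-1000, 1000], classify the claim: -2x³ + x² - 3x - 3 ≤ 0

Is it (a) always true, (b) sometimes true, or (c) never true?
Holds at x = 0: LHS = -2·0³ + 0² - 3·0 - 3 = -3; -3 ≤ 0 — holds
Fails at x = -1: LHS = -2·(-1)³ + (-1)² - 3·(-1) - 3 = 3; 3 ≤ 0 — FAILS
It is satisfied by some integers in the range but not all.

Answer: Sometimes true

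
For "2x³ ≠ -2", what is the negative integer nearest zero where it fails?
Testing negative integers from -1 downward:
x = -1: LHS = 2·(-1)³ = -2; -2 ≠ -2 — FAILS  ← closest negative counterexample to 0

Answer: x = -1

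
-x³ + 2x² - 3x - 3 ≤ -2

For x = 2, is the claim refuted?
Substitute x = 2 into the relation:
x = 2: LHS = -2³ + 2·2² - 3·2 - 3 = -9; -9 ≤ -2 — holds

The claim holds here, so x = 2 is not a counterexample. (A counterexample exists elsewhere, e.g. x = -1.)

Answer: No, x = 2 is not a counterexample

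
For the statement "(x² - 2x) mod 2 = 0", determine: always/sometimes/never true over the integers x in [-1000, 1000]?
Holds at x = 0: LHS = (0² - 2·0) mod 2 = 0 mod 2 = 0; 0 = 0 — holds
Fails at x = 1: LHS = (1² - 2·1) mod 2 = (-1) mod 2 = 1; 1 = 0 — FAILS
It is satisfied by some integers in the range but not all.

Answer: Sometimes true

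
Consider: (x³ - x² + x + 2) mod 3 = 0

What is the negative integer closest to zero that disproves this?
Testing negative integers from -1 downward:
x = -1: LHS = ((-1)³ - (-1)² + (-1) + 2) mod 3 = (-1) mod 3 = 2; 2 = 0 — FAILS  ← closest negative counterexample to 0

Answer: x = -1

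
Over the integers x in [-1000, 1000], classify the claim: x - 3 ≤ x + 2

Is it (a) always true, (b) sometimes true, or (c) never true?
Over all integers in [-1000, 1000], LHS − RHS is largest at x = 0, where it equals -5:
x = 0: LHS = 0 - 3 = -3, RHS = 0 + 2 = 2; -3 ≤ 2 — holds
At the ends of the range:
x = -1000: LHS = (-1000) - 3 = -1003, RHS = (-1000) + 2 = -998; -1003 ≤ -998 — holds
x = 1000: LHS = 1000 - 3 = 997, RHS = 1000 + 2 = 1002; 997 ≤ 1002 — holds
Hence LHS − RHS is never positive, i.e. LHS ≤ RHS throughout, so the relation holds for every integer in [-1000, 1000].

No counterexample exists.

Answer: Always true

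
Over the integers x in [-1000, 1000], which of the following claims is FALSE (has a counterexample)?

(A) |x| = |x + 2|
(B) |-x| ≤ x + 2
(A) x = 0: LHS = |0| = 0, RHS = |0 + 2| = |2| = 2; 0 = 2 — FAILS
(B) x = -2: LHS = |-(-2)| = |2| = 2, RHS = (-2) + 2 = 0; 2 ≤ 0 — FAILS

Answer: Both A and B are false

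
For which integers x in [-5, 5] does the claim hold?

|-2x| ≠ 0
Holds for: {-5, -4, -3, -2, -1, 1, 2, 3, 4, 5}
Fails for: {0}

Answer: {-5, -4, -3, -2, -1, 1, 2, 3, 4, 5}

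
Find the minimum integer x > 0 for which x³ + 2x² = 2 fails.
Testing positive integers:
x = 1: LHS = 1³ + 2·1² = 3; 3 = 2 — FAILS  ← smallest positive counterexample

Answer: x = 1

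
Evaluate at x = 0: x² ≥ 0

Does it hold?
x = 0: LHS = 0² = 0; 0 ≥ 0 — holds

The relation is satisfied at x = 0.

Answer: Yes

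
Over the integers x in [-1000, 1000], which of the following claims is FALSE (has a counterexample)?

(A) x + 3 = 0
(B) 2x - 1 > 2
(A) x = 0: LHS = 0 + 3 = 3; 3 = 0 — FAILS
(B) x = 0: LHS = 2·0 - 1 = -1; -1 > 2 — FAILS

Answer: Both A and B are false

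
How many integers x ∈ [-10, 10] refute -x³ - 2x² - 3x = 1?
Counterexamples in [-10, 10]: {-10, -9, -8, -7, -6, -5, -4, -3, -2, -1, 0, 1, 2, 3, 4, 5, 6, 7, 8, 9, 10}.

Counting them gives 21 values.

Answer: 21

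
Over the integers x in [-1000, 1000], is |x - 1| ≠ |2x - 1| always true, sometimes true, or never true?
Holds at x = 1: LHS = |1 - 1| = |0| = 0, RHS = |2·1 - 1| = |1| = 1; 0 ≠ 1 — holds
Fails at x = 0: LHS = |0 - 1| = |-1| = 1, RHS = |2·0 - 1| = |-1| = 1; 1 ≠ 1 — FAILS
It is satisfied by some integers in the range but not all.

Answer: Sometimes true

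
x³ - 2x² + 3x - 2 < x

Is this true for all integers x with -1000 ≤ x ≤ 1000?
The claim fails at x = 2:
x = 2: LHS = 2³ - 2·2² + 3·2 - 2 = 4; 4 < 2 — FAILS

Because a single integer refutes it, the statement is false.

Answer: False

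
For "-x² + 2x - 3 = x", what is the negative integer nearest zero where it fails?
Testing negative integers from -1 downward:
x = -1: LHS = -(-1)² + 2·(-1) - 3 = -6; -6 = -1 — FAILS  ← closest negative counterexample to 0

Answer: x = -1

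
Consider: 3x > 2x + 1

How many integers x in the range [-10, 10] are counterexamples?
Counterexamples in [-10, 10]: {-10, -9, -8, -7, -6, -5, -4, -3, -2, -1, 0, 1}.

Counting them gives 12 values.

Answer: 12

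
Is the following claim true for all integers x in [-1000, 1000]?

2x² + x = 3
The claim fails at x = 0:
x = 0: LHS = 2·0² + 0 = 0; 0 = 3 — FAILS

Because a single integer refutes it, the statement is false.

Answer: False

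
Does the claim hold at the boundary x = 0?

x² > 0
x = 0: LHS = 0² = 0; 0 > 0 — FAILS

The relation fails at x = 0, so x = 0 is a counterexample.

Answer: No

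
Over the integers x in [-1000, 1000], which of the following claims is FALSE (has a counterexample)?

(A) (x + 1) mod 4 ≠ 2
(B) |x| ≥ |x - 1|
(A) x = 1: LHS = (1 + 1) mod 4 = 2 mod 4 = 2; 2 ≠ 2 — FAILS
(B) x = 0: LHS = |0| = 0, RHS = |0 - 1| = |-1| = 1; 0 ≥ 1 — FAILS

Answer: Both A and B are false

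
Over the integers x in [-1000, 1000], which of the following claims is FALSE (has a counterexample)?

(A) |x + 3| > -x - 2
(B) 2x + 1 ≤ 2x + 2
(A) x = -3: LHS = |(-3) + 3| = |0| = 0, RHS = -(-3) - 2 = 1; 0 > 1 — FAILS

(B) Over all integers in [-1000, 1000], LHS − RHS is largest at x = 0, where it equals -1:
x = 0: LHS = 2·0 + 1 = 1, RHS = 2·0 + 2 = 2; 1 ≤ 2 — holds
At the ends of the range:
x = -1000: LHS = 2·(-1000) + 1 = -1999, RHS = 2·(-1000) + 2 = -1998; -1999 ≤ -1998 — holds
x = 1000: LHS = 2·1000 + 1 = 2001, RHS = 2·1000 + 2 = 2002; 2001 ≤ 2002 — holds
Hence LHS − RHS is never positive, i.e. LHS ≤ RHS throughout, so the relation holds for every integer in [-1000, 1000].

Only (A) has a counterexample.

Answer: A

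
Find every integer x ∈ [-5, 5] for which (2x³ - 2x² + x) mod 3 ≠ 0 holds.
Holds for: {-5, -4, -2, -1, 1, 2, 4, 5}
Fails for: {-3, 0, 3}

Answer: {-5, -4, -2, -1, 1, 2, 4, 5}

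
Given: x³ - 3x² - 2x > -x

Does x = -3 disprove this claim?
Substitute x = -3 into the relation:
x = -3: LHS = (-3)³ - 3·(-3)² - 2·(-3) = -48, RHS = -(-3) = 3; -48 > 3 — FAILS

Since the claim fails at x = -3, this value is a counterexample.

Answer: Yes, x = -3 is a counterexample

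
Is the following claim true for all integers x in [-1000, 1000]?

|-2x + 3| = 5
The claim fails at x = 0:
x = 0: LHS = |-2·0 + 3| = |3| = 3; 3 = 5 — FAILS

Because a single integer refutes it, the statement is false.

Answer: False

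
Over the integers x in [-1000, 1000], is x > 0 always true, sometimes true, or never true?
Holds at x = 1: 1 > 0 — holds
Fails at x = 0: 0 > 0 — FAILS
It is satisfied by some integers in the range but not all.

Answer: Sometimes true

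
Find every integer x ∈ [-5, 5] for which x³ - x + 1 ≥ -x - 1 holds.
Holds for: {-1, 0, 1, 2, 3, 4, 5}
Fails for: {-5, -4, -3, -2}

Answer: {-1, 0, 1, 2, 3, 4, 5}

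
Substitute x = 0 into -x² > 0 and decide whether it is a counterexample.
Substitute x = 0 into the relation:
x = 0: LHS = -0² = 0; 0 > 0 — FAILS

Since the claim fails at x = 0, this value is a counterexample.

Answer: Yes, x = 0 is a counterexample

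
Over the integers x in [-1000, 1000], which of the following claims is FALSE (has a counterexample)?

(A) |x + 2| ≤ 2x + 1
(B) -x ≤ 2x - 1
(A) x = 0: LHS = |0 + 2| = |2| = 2, RHS = 2·0 + 1 = 1; 2 ≤ 1 — FAILS
(B) x = 0: LHS = -0 = 0, RHS = 2·0 - 1 = -1; 0 ≤ -1 — FAILS

Answer: Both A and B are false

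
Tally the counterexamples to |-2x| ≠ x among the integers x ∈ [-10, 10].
Counterexamples in [-10, 10]: {0}.

Counting them gives 1 values.

Answer: 1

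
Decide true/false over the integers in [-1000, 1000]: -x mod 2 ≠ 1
The claim fails at x = 1:
x = 1: LHS = (-1) mod 2 = 1; 1 ≠ 1 — FAILS

Because a single integer refutes it, the statement is false.

Answer: False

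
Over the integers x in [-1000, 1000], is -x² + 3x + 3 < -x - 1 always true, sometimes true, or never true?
Holds at x = -1: LHS = -(-1)² + 3·(-1) + 3 = -1, RHS = -(-1) - 1 = 0; -1 < 0 — holds
Fails at x = 0: LHS = -0² + 3·0 + 3 = 3, RHS = -0 - 1 = -1; 3 < -1 — FAILS
It is satisfied by some integers in the range but not all.

Answer: Sometimes true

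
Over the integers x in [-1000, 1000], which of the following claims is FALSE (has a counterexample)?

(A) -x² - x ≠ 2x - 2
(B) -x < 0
(A) Track d = LHS − RHS over the integers in [-1000, 1000]. Equality would need d = 0, but d changes sign only between consecutive integers, jumping over 0:
x = -4: LHS = -(-4)² - (-4) = -12, RHS = 2·(-4) - 2 = -10; -12 ≠ -10 — holds  (d = -2)
x = -3: LHS = -(-3)² - (-3) = -6, RHS = 2·(-3) - 2 = -8; -6 ≠ -8 — holds  (d = 2)
x = 0: LHS = -0² - 0 = 0, RHS = 2·0 - 2 = -2; 0 ≠ -2 — holds  (d = 2)
x = 1: LHS = -1² - 1 = -2, RHS = 2·1 - 2 = 0; -2 ≠ 0 — holds  (d = -2)
Away from these crossings d keeps a constant sign, and checking every integer in [-1000, 1000] confirms d ≠ 0 throughout. Hence the two sides are never equal, so the relation holds for every integer in [-1000, 1000].

(B) x = 0: LHS = -0 = 0; 0 < 0 — FAILS

Only (B) has a counterexample.

Answer: B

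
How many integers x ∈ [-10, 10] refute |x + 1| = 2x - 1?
Counterexamples in [-10, 10]: {-10, -9, -8, -7, -6, -5, -4, -3, -2, -1, 0, 1, 3, 4, 5, 6, 7, 8, 9, 10}.

Counting them gives 20 values.

Answer: 20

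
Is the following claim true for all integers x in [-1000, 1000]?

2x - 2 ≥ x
The claim fails at x = 0:
x = 0: LHS = 2·0 - 2 = -2; -2 ≥ 0 — FAILS

Because a single integer refutes it, the statement is false.

Answer: False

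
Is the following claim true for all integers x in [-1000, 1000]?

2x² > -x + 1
The claim fails at x = 0:
x = 0: LHS = 2·0² = 0, RHS = -0 + 1 = 1; 0 > 1 — FAILS

Because a single integer refutes it, the statement is false.

Answer: False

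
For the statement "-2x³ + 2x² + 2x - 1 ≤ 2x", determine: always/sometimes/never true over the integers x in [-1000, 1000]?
Holds at x = 0: LHS = -2·0³ + 2·0² + 2·0 - 1 = -1, RHS = 2·0 = 0; -1 ≤ 0 — holds
Fails at x = -1: LHS = -2·(-1)³ + 2·(-1)² + 2·(-1) - 1 = 1, RHS = 2·(-1) = -2; 1 ≤ -2 — FAILS
It is satisfied by some integers in the range but not all.

Answer: Sometimes true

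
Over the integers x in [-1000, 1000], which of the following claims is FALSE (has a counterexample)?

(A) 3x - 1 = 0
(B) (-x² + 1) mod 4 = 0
(A) x = 0: LHS = 3·0 - 1 = -1; -1 = 0 — FAILS
(B) x = 0: LHS = (-0² + 1) mod 4 = 1 mod 4 = 1; 1 = 0 — FAILS

Answer: Both A and B are false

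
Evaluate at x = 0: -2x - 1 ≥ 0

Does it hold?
x = 0: LHS = -2·0 - 1 = -1; -1 ≥ 0 — FAILS

The relation fails at x = 0, so x = 0 is a counterexample.

Answer: No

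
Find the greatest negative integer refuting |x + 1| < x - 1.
Testing negative integers from -1 downward:
x = -1: LHS = |(-1) + 1| = |0| = 0, RHS = (-1) - 1 = -2; 0 < -2 — FAILS  ← closest negative counterexample to 0

Answer: x = -1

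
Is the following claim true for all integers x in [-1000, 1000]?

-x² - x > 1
The claim fails at x = 0:
x = 0: LHS = -0² - 0 = 0; 0 > 1 — FAILS

Because a single integer refutes it, the statement is false.

Answer: False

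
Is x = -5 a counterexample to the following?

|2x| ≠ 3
Substitute x = -5 into the relation:
x = -5: LHS = |2·(-5)| = |-10| = 10; 10 ≠ 3 — holds

The relation holds at x = -5, so it is not a counterexample.

Answer: No, x = -5 is not a counterexample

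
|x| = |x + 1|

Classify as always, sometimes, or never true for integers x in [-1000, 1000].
Track d = LHS − RHS over the integers in [-1000, 1000]. Equality would need d = 0, but d changes sign only between consecutive integers, jumping over 0:
x = -1: LHS = |-1| = 1, RHS = |(-1) + 1| = |0| = 0; 1 = 0 — FAILS  (d = 1)
x = 0: LHS = |0| = 0, RHS = |0 + 1| = |1| = 1; 0 = 1 — FAILS  (d = -1)
Away from these crossings d keeps a constant sign, and checking every integer in [-1000, 1000] confirms d ≠ 0 throughout. Hence the two sides are never equal, so the claimed relation (=) fails for every integer in [-1000, 1000].

No integer in the range satisfies it.

Answer: Never true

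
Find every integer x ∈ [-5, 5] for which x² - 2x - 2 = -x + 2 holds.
Track d = LHS − RHS over the integers in [-5, 5]. Equality would need d = 0, but d changes sign only between consecutive integers, jumping over 0:
x = -2: LHS = (-2)² - 2·(-2) - 2 = 6, RHS = -(-2) + 2 = 4; 6 = 4 — FAILS  (d = 2)
x = -1: LHS = (-1)² - 2·(-1) - 2 = 1, RHS = -(-1) + 2 = 3; 1 = 3 — FAILS  (d = -2)
x = 2: LHS = 2² - 2·2 - 2 = -2, RHS = -2 + 2 = 0; -2 = 0 — FAILS  (d = -2)
x = 3: LHS = 3² - 2·3 - 2 = 1, RHS = -3 + 2 = -1; 1 = -1 — FAILS  (d = 2)
Away from these crossings d keeps a constant sign, and checking every integer in [-5, 5] confirms d ≠ 0 throughout. Hence the two sides are never equal, so the claimed relation (=) fails for every integer in [-5, 5].

Answer: None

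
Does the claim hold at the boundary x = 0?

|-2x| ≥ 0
x = 0: LHS = |-2·0| = |0| = 0; 0 ≥ 0 — holds

The relation is satisfied at x = 0.

Answer: Yes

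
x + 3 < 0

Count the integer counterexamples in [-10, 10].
Counterexamples in [-10, 10]: {-3, -2, -1, 0, 1, 2, 3, 4, 5, 6, 7, 8, 9, 10}.

Counting them gives 14 values.

Answer: 14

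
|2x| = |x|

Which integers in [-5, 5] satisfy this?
Holds for: {0}
Fails for: {-5, -4, -3, -2, -1, 1, 2, 3, 4, 5}

Answer: {0}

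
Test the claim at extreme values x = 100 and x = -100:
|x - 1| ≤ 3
x = 100: LHS = |100 - 1| = |99| = 99; 99 ≤ 3 — FAILS
x = -100: LHS = |(-100) - 1| = |-101| = 101; 101 ≤ 3 — FAILS

Answer: No, fails for both x = 100 and x = -100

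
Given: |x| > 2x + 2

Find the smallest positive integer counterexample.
Testing positive integers:
x = 1: LHS = |1| = 1, RHS = 2·1 + 2 = 4; 1 > 4 — FAILS  ← smallest positive counterexample

Answer: x = 1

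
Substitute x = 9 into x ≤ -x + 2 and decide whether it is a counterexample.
Substitute x = 9 into the relation:
x = 9: RHS = -9 + 2 = -7; 9 ≤ -7 — FAILS

Since the claim fails at x = 9, this value is a counterexample.

Answer: Yes, x = 9 is a counterexample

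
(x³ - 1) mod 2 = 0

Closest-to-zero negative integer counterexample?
Testing negative integers from -1 downward:
x = -1: LHS = ((-1)³ - 1) mod 2 = (-2) mod 2 = 0; 0 = 0 — holds
x = -2: LHS = ((-2)³ - 1) mod 2 = (-9) mod 2 = 1; 1 = 0 — FAILS  ← closest negative counterexample to 0

Answer: x = -2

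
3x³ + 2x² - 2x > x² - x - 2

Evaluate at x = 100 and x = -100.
x = 100: LHS = 3·100³ + 2·100² - 2·100 = 3019800, RHS = 100² - 100 - 2 = 9898; 3019800 > 9898 — holds
x = -100: LHS = 3·(-100)³ + 2·(-100)² - 2·(-100) = -2979800, RHS = (-100)² - (-100) - 2 = 10098; -2979800 > 10098 — FAILS

Answer: Partially: holds for x = 100, fails for x = -100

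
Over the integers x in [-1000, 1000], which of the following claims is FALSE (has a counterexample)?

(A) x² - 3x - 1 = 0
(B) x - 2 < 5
(A) x = 0: LHS = 0² - 3·0 - 1 = -1; -1 = 0 — FAILS
(B) x = 7: LHS = 7 - 2 = 5; 5 < 5 — FAILS

Answer: Both A and B are false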